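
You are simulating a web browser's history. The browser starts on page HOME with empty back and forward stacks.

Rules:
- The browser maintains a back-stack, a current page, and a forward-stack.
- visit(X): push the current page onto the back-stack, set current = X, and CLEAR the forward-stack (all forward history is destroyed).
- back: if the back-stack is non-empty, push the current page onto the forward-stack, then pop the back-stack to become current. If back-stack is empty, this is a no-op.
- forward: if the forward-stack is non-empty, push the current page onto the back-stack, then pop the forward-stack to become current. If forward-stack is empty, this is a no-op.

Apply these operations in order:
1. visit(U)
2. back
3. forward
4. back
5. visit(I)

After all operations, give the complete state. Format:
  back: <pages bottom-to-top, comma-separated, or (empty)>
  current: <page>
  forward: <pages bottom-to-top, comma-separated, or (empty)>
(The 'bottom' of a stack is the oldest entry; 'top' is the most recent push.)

After 1 (visit(U)): cur=U back=1 fwd=0
After 2 (back): cur=HOME back=0 fwd=1
After 3 (forward): cur=U back=1 fwd=0
After 4 (back): cur=HOME back=0 fwd=1
After 5 (visit(I)): cur=I back=1 fwd=0

Answer: back: HOME
current: I
forward: (empty)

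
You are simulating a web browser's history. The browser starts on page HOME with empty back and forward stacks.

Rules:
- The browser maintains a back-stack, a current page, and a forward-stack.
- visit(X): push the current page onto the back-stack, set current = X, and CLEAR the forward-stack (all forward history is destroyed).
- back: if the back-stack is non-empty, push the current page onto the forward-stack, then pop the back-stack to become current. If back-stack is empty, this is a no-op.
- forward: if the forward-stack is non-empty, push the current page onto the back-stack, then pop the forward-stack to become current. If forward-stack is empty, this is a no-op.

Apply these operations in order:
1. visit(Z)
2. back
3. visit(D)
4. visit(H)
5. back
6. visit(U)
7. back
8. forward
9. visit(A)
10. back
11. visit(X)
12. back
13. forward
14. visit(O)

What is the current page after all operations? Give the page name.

Answer: O

Derivation:
After 1 (visit(Z)): cur=Z back=1 fwd=0
After 2 (back): cur=HOME back=0 fwd=1
After 3 (visit(D)): cur=D back=1 fwd=0
After 4 (visit(H)): cur=H back=2 fwd=0
After 5 (back): cur=D back=1 fwd=1
After 6 (visit(U)): cur=U back=2 fwd=0
After 7 (back): cur=D back=1 fwd=1
After 8 (forward): cur=U back=2 fwd=0
After 9 (visit(A)): cur=A back=3 fwd=0
After 10 (back): cur=U back=2 fwd=1
After 11 (visit(X)): cur=X back=3 fwd=0
After 12 (back): cur=U back=2 fwd=1
After 13 (forward): cur=X back=3 fwd=0
After 14 (visit(O)): cur=O back=4 fwd=0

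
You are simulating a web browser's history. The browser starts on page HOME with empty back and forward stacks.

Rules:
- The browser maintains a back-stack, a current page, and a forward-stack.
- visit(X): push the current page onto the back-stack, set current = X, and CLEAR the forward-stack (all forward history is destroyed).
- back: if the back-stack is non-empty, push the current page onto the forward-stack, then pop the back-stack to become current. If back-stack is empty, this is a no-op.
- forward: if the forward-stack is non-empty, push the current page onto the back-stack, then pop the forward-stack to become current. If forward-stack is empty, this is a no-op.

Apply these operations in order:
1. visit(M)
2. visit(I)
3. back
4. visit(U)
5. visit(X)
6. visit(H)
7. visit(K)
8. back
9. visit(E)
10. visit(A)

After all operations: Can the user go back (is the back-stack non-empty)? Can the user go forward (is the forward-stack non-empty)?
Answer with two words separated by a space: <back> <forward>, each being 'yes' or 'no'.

Answer: yes no

Derivation:
After 1 (visit(M)): cur=M back=1 fwd=0
After 2 (visit(I)): cur=I back=2 fwd=0
After 3 (back): cur=M back=1 fwd=1
After 4 (visit(U)): cur=U back=2 fwd=0
After 5 (visit(X)): cur=X back=3 fwd=0
After 6 (visit(H)): cur=H back=4 fwd=0
After 7 (visit(K)): cur=K back=5 fwd=0
After 8 (back): cur=H back=4 fwd=1
After 9 (visit(E)): cur=E back=5 fwd=0
After 10 (visit(A)): cur=A back=6 fwd=0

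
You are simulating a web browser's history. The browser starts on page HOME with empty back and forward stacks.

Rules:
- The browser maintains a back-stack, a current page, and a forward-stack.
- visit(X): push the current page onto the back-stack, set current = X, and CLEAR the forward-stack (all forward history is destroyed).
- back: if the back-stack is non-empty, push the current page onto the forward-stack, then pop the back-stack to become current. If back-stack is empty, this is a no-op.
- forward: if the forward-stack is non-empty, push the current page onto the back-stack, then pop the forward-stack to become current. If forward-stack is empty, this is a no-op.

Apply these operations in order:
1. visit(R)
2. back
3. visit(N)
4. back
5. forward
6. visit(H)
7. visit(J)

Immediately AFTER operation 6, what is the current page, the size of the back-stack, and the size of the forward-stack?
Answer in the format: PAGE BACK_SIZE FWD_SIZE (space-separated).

After 1 (visit(R)): cur=R back=1 fwd=0
After 2 (back): cur=HOME back=0 fwd=1
After 3 (visit(N)): cur=N back=1 fwd=0
After 4 (back): cur=HOME back=0 fwd=1
After 5 (forward): cur=N back=1 fwd=0
After 6 (visit(H)): cur=H back=2 fwd=0

H 2 0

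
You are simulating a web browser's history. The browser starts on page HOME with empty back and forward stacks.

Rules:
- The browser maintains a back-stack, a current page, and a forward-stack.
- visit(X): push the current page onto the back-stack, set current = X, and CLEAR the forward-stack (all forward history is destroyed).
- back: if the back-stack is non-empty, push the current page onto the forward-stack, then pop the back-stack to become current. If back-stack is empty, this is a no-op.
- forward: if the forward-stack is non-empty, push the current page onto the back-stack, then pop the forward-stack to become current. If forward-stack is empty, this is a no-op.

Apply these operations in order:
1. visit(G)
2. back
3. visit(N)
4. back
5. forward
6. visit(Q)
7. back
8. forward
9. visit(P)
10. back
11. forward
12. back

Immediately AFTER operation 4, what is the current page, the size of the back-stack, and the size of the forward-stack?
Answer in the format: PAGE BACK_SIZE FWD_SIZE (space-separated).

After 1 (visit(G)): cur=G back=1 fwd=0
After 2 (back): cur=HOME back=0 fwd=1
After 3 (visit(N)): cur=N back=1 fwd=0
After 4 (back): cur=HOME back=0 fwd=1

HOME 0 1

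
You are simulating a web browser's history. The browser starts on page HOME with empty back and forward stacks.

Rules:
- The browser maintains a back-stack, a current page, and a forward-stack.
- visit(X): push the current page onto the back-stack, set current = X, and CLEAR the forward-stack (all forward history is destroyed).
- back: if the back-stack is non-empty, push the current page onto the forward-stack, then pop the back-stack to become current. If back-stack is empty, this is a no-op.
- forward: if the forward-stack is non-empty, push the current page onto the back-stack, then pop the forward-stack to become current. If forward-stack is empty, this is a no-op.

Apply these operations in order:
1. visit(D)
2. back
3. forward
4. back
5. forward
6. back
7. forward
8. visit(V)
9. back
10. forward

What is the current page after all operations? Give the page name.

After 1 (visit(D)): cur=D back=1 fwd=0
After 2 (back): cur=HOME back=0 fwd=1
After 3 (forward): cur=D back=1 fwd=0
After 4 (back): cur=HOME back=0 fwd=1
After 5 (forward): cur=D back=1 fwd=0
After 6 (back): cur=HOME back=0 fwd=1
After 7 (forward): cur=D back=1 fwd=0
After 8 (visit(V)): cur=V back=2 fwd=0
After 9 (back): cur=D back=1 fwd=1
After 10 (forward): cur=V back=2 fwd=0

Answer: V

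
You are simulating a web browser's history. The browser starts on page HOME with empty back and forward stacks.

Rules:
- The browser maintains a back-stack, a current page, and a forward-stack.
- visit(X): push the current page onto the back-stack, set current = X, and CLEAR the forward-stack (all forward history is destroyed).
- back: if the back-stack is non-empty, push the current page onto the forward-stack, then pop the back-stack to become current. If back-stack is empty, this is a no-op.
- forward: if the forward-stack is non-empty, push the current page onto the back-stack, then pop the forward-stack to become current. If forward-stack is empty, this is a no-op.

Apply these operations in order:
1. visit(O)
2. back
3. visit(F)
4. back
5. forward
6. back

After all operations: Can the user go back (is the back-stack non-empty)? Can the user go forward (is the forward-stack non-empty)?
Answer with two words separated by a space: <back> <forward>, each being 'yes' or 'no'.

After 1 (visit(O)): cur=O back=1 fwd=0
After 2 (back): cur=HOME back=0 fwd=1
After 3 (visit(F)): cur=F back=1 fwd=0
After 4 (back): cur=HOME back=0 fwd=1
After 5 (forward): cur=F back=1 fwd=0
After 6 (back): cur=HOME back=0 fwd=1

Answer: no yes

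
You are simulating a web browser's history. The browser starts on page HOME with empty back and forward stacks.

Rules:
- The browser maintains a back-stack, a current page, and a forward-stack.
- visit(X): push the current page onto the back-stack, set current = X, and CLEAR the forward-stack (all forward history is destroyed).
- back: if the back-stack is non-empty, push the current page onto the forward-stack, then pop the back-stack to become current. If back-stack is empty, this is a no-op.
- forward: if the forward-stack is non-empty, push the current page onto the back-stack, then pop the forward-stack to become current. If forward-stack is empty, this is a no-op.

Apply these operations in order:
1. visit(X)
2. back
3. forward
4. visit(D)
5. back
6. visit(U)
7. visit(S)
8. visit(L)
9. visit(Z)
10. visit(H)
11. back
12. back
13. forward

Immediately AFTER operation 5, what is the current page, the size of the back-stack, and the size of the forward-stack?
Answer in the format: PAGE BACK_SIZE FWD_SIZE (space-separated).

After 1 (visit(X)): cur=X back=1 fwd=0
After 2 (back): cur=HOME back=0 fwd=1
After 3 (forward): cur=X back=1 fwd=0
After 4 (visit(D)): cur=D back=2 fwd=0
After 5 (back): cur=X back=1 fwd=1

X 1 1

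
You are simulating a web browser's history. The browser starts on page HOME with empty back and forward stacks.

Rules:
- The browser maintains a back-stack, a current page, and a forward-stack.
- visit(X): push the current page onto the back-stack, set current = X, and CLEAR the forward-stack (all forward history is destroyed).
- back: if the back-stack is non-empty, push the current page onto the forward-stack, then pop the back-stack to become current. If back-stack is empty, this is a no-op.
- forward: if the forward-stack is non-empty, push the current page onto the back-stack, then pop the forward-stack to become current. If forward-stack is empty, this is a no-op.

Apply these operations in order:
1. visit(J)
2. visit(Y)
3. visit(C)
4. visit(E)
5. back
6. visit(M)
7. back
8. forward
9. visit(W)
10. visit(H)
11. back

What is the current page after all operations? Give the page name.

Answer: W

Derivation:
After 1 (visit(J)): cur=J back=1 fwd=0
After 2 (visit(Y)): cur=Y back=2 fwd=0
After 3 (visit(C)): cur=C back=3 fwd=0
After 4 (visit(E)): cur=E back=4 fwd=0
After 5 (back): cur=C back=3 fwd=1
After 6 (visit(M)): cur=M back=4 fwd=0
After 7 (back): cur=C back=3 fwd=1
After 8 (forward): cur=M back=4 fwd=0
After 9 (visit(W)): cur=W back=5 fwd=0
After 10 (visit(H)): cur=H back=6 fwd=0
After 11 (back): cur=W back=5 fwd=1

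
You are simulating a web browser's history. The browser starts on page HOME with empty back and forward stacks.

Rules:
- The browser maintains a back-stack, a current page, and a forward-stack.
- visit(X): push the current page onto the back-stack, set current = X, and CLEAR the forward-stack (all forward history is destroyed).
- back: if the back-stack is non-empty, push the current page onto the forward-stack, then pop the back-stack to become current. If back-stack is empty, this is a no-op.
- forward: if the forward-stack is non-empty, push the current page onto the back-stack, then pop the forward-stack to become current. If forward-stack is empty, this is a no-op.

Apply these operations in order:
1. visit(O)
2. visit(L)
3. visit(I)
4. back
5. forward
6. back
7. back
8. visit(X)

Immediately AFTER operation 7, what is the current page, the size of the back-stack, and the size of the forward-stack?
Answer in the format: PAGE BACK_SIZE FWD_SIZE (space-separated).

After 1 (visit(O)): cur=O back=1 fwd=0
After 2 (visit(L)): cur=L back=2 fwd=0
After 3 (visit(I)): cur=I back=3 fwd=0
After 4 (back): cur=L back=2 fwd=1
After 5 (forward): cur=I back=3 fwd=0
After 6 (back): cur=L back=2 fwd=1
After 7 (back): cur=O back=1 fwd=2

O 1 2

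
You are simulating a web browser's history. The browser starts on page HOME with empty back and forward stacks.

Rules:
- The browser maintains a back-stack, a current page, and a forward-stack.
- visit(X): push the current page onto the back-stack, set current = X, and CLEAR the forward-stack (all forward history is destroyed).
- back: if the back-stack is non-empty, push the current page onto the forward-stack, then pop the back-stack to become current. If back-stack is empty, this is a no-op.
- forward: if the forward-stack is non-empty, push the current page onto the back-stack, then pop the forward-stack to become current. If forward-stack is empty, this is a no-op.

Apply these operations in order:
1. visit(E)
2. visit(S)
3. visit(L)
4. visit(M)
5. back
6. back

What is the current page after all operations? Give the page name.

Answer: S

Derivation:
After 1 (visit(E)): cur=E back=1 fwd=0
After 2 (visit(S)): cur=S back=2 fwd=0
After 3 (visit(L)): cur=L back=3 fwd=0
After 4 (visit(M)): cur=M back=4 fwd=0
After 5 (back): cur=L back=3 fwd=1
After 6 (back): cur=S back=2 fwd=2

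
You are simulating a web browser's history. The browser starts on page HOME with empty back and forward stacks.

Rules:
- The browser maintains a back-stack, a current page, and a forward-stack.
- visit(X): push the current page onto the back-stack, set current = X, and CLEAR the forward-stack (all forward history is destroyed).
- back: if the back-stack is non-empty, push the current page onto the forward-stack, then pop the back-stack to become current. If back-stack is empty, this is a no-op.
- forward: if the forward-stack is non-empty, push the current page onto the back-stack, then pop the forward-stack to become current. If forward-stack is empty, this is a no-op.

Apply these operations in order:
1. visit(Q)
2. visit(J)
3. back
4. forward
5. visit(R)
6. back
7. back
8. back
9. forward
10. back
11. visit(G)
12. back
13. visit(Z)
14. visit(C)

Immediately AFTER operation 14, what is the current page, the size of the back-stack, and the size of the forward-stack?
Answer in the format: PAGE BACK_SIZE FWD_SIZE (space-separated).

After 1 (visit(Q)): cur=Q back=1 fwd=0
After 2 (visit(J)): cur=J back=2 fwd=0
After 3 (back): cur=Q back=1 fwd=1
After 4 (forward): cur=J back=2 fwd=0
After 5 (visit(R)): cur=R back=3 fwd=0
After 6 (back): cur=J back=2 fwd=1
After 7 (back): cur=Q back=1 fwd=2
After 8 (back): cur=HOME back=0 fwd=3
After 9 (forward): cur=Q back=1 fwd=2
After 10 (back): cur=HOME back=0 fwd=3
After 11 (visit(G)): cur=G back=1 fwd=0
After 12 (back): cur=HOME back=0 fwd=1
After 13 (visit(Z)): cur=Z back=1 fwd=0
After 14 (visit(C)): cur=C back=2 fwd=0

C 2 0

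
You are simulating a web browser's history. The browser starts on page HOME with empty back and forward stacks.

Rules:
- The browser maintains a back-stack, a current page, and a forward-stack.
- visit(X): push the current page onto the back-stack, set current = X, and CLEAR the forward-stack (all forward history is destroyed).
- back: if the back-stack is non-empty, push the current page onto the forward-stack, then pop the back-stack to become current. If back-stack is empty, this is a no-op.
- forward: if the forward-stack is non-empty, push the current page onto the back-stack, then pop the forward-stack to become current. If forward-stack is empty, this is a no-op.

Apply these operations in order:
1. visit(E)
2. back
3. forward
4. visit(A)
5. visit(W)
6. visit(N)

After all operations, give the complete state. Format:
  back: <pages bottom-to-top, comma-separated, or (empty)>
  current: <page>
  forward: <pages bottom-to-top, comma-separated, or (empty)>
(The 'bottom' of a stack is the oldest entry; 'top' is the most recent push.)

Answer: back: HOME,E,A,W
current: N
forward: (empty)

Derivation:
After 1 (visit(E)): cur=E back=1 fwd=0
After 2 (back): cur=HOME back=0 fwd=1
After 3 (forward): cur=E back=1 fwd=0
After 4 (visit(A)): cur=A back=2 fwd=0
After 5 (visit(W)): cur=W back=3 fwd=0
After 6 (visit(N)): cur=N back=4 fwd=0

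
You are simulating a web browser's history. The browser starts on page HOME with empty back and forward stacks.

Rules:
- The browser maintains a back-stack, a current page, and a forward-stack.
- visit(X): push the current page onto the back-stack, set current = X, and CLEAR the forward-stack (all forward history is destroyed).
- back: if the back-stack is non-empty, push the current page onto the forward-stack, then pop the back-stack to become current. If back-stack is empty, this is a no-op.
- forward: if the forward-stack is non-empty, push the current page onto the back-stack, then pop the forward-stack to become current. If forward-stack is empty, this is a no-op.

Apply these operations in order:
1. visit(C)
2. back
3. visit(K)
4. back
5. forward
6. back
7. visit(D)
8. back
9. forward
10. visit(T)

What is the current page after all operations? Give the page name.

Answer: T

Derivation:
After 1 (visit(C)): cur=C back=1 fwd=0
After 2 (back): cur=HOME back=0 fwd=1
After 3 (visit(K)): cur=K back=1 fwd=0
After 4 (back): cur=HOME back=0 fwd=1
After 5 (forward): cur=K back=1 fwd=0
After 6 (back): cur=HOME back=0 fwd=1
After 7 (visit(D)): cur=D back=1 fwd=0
After 8 (back): cur=HOME back=0 fwd=1
After 9 (forward): cur=D back=1 fwd=0
After 10 (visit(T)): cur=T back=2 fwd=0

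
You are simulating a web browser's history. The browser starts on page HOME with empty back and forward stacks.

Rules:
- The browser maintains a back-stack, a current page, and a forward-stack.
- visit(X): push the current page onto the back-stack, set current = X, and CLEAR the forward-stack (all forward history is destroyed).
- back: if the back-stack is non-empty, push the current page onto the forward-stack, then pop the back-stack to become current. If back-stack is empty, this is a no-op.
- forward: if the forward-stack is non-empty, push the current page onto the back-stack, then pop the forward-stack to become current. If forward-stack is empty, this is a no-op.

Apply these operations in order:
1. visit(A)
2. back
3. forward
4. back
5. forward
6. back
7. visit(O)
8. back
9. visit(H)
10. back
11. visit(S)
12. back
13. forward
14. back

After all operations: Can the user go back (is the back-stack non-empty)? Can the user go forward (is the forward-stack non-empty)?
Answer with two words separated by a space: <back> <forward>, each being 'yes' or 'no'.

Answer: no yes

Derivation:
After 1 (visit(A)): cur=A back=1 fwd=0
After 2 (back): cur=HOME back=0 fwd=1
After 3 (forward): cur=A back=1 fwd=0
After 4 (back): cur=HOME back=0 fwd=1
After 5 (forward): cur=A back=1 fwd=0
After 6 (back): cur=HOME back=0 fwd=1
After 7 (visit(O)): cur=O back=1 fwd=0
After 8 (back): cur=HOME back=0 fwd=1
After 9 (visit(H)): cur=H back=1 fwd=0
After 10 (back): cur=HOME back=0 fwd=1
After 11 (visit(S)): cur=S back=1 fwd=0
After 12 (back): cur=HOME back=0 fwd=1
After 13 (forward): cur=S back=1 fwd=0
After 14 (back): cur=HOME back=0 fwd=1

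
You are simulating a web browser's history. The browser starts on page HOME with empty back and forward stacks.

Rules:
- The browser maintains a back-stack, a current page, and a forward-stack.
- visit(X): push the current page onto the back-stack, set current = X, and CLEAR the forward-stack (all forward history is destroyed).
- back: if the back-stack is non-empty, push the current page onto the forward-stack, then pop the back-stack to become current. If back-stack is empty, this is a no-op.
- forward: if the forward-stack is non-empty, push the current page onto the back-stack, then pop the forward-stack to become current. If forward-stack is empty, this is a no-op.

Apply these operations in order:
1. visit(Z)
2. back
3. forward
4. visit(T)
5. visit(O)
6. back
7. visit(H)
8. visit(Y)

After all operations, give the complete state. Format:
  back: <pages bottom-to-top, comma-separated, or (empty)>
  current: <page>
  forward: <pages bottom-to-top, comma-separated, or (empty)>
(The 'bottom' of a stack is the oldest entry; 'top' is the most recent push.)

Answer: back: HOME,Z,T,H
current: Y
forward: (empty)

Derivation:
After 1 (visit(Z)): cur=Z back=1 fwd=0
After 2 (back): cur=HOME back=0 fwd=1
After 3 (forward): cur=Z back=1 fwd=0
After 4 (visit(T)): cur=T back=2 fwd=0
After 5 (visit(O)): cur=O back=3 fwd=0
After 6 (back): cur=T back=2 fwd=1
After 7 (visit(H)): cur=H back=3 fwd=0
After 8 (visit(Y)): cur=Y back=4 fwd=0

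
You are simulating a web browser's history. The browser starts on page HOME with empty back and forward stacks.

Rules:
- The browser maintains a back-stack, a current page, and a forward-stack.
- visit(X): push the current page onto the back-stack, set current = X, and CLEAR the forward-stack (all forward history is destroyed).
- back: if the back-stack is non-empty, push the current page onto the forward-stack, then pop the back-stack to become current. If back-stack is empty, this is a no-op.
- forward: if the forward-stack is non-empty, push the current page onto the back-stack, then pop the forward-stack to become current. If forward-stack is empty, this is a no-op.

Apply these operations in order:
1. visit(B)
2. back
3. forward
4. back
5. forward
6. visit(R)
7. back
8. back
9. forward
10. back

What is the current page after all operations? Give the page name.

Answer: HOME

Derivation:
After 1 (visit(B)): cur=B back=1 fwd=0
After 2 (back): cur=HOME back=0 fwd=1
After 3 (forward): cur=B back=1 fwd=0
After 4 (back): cur=HOME back=0 fwd=1
After 5 (forward): cur=B back=1 fwd=0
After 6 (visit(R)): cur=R back=2 fwd=0
After 7 (back): cur=B back=1 fwd=1
After 8 (back): cur=HOME back=0 fwd=2
After 9 (forward): cur=B back=1 fwd=1
After 10 (back): cur=HOME back=0 fwd=2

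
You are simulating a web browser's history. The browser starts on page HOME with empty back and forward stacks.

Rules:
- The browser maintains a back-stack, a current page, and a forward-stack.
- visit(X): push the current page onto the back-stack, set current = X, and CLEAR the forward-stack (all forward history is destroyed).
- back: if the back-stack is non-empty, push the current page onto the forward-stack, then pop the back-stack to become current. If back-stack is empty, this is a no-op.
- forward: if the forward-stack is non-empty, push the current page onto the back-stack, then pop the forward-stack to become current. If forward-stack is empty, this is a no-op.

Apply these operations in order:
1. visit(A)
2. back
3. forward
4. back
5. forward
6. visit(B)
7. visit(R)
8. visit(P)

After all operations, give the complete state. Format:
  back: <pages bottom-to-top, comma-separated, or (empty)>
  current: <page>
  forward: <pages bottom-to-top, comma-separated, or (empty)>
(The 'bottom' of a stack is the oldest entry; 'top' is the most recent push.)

Answer: back: HOME,A,B,R
current: P
forward: (empty)

Derivation:
After 1 (visit(A)): cur=A back=1 fwd=0
After 2 (back): cur=HOME back=0 fwd=1
After 3 (forward): cur=A back=1 fwd=0
After 4 (back): cur=HOME back=0 fwd=1
After 5 (forward): cur=A back=1 fwd=0
After 6 (visit(B)): cur=B back=2 fwd=0
After 7 (visit(R)): cur=R back=3 fwd=0
After 8 (visit(P)): cur=P back=4 fwd=0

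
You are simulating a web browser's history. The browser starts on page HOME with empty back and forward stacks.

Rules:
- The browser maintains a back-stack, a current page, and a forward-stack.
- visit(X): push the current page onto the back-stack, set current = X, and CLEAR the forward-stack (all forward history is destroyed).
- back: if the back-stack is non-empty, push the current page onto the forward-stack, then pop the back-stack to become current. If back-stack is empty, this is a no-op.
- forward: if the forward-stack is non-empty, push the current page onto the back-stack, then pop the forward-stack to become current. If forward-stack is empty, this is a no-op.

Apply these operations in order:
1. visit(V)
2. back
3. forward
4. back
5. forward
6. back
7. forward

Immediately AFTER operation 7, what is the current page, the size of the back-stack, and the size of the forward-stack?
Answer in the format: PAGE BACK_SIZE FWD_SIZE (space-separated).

After 1 (visit(V)): cur=V back=1 fwd=0
After 2 (back): cur=HOME back=0 fwd=1
After 3 (forward): cur=V back=1 fwd=0
After 4 (back): cur=HOME back=0 fwd=1
After 5 (forward): cur=V back=1 fwd=0
After 6 (back): cur=HOME back=0 fwd=1
After 7 (forward): cur=V back=1 fwd=0

V 1 0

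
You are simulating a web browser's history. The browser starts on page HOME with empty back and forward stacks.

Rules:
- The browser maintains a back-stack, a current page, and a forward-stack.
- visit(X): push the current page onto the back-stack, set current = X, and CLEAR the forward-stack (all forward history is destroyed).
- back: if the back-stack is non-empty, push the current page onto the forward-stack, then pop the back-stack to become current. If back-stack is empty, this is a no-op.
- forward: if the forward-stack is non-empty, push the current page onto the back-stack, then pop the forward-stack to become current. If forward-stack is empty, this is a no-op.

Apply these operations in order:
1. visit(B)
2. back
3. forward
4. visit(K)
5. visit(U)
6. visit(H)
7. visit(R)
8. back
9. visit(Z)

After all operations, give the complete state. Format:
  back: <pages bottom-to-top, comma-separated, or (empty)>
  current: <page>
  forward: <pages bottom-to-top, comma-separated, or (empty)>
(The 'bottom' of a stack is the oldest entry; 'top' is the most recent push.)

After 1 (visit(B)): cur=B back=1 fwd=0
After 2 (back): cur=HOME back=0 fwd=1
After 3 (forward): cur=B back=1 fwd=0
After 4 (visit(K)): cur=K back=2 fwd=0
After 5 (visit(U)): cur=U back=3 fwd=0
After 6 (visit(H)): cur=H back=4 fwd=0
After 7 (visit(R)): cur=R back=5 fwd=0
After 8 (back): cur=H back=4 fwd=1
After 9 (visit(Z)): cur=Z back=5 fwd=0

Answer: back: HOME,B,K,U,H
current: Z
forward: (empty)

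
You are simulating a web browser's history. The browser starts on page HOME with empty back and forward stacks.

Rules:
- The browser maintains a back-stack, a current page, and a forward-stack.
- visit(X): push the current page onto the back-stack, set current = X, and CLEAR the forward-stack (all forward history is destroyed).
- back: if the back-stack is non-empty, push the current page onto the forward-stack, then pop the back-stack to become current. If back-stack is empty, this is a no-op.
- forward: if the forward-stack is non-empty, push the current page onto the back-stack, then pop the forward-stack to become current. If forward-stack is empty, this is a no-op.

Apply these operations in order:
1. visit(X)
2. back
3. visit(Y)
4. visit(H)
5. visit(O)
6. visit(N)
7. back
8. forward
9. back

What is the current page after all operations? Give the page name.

After 1 (visit(X)): cur=X back=1 fwd=0
After 2 (back): cur=HOME back=0 fwd=1
After 3 (visit(Y)): cur=Y back=1 fwd=0
After 4 (visit(H)): cur=H back=2 fwd=0
After 5 (visit(O)): cur=O back=3 fwd=0
After 6 (visit(N)): cur=N back=4 fwd=0
After 7 (back): cur=O back=3 fwd=1
After 8 (forward): cur=N back=4 fwd=0
After 9 (back): cur=O back=3 fwd=1

Answer: O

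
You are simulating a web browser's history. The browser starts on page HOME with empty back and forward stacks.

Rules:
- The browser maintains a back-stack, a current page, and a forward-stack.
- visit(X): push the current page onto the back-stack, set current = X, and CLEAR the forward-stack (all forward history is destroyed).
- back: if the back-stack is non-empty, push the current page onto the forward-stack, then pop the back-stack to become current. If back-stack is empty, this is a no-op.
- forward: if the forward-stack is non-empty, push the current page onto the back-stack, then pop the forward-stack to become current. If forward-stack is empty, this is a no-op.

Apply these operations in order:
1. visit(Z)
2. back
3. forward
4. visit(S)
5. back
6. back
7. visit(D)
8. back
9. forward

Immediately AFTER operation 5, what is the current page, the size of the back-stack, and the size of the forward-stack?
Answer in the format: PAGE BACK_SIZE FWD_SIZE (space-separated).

After 1 (visit(Z)): cur=Z back=1 fwd=0
After 2 (back): cur=HOME back=0 fwd=1
After 3 (forward): cur=Z back=1 fwd=0
After 4 (visit(S)): cur=S back=2 fwd=0
After 5 (back): cur=Z back=1 fwd=1

Z 1 1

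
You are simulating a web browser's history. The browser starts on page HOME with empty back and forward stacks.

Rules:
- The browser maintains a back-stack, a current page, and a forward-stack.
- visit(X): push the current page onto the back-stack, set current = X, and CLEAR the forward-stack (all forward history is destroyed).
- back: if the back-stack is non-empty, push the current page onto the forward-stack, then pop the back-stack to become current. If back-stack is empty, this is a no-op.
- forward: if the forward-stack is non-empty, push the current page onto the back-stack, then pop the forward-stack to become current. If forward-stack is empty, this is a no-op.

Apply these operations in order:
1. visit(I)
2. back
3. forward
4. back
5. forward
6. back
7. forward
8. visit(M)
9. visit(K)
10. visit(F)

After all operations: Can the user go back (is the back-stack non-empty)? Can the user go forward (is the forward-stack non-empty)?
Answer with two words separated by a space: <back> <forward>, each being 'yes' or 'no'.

Answer: yes no

Derivation:
After 1 (visit(I)): cur=I back=1 fwd=0
After 2 (back): cur=HOME back=0 fwd=1
After 3 (forward): cur=I back=1 fwd=0
After 4 (back): cur=HOME back=0 fwd=1
After 5 (forward): cur=I back=1 fwd=0
After 6 (back): cur=HOME back=0 fwd=1
After 7 (forward): cur=I back=1 fwd=0
After 8 (visit(M)): cur=M back=2 fwd=0
After 9 (visit(K)): cur=K back=3 fwd=0
After 10 (visit(F)): cur=F back=4 fwd=0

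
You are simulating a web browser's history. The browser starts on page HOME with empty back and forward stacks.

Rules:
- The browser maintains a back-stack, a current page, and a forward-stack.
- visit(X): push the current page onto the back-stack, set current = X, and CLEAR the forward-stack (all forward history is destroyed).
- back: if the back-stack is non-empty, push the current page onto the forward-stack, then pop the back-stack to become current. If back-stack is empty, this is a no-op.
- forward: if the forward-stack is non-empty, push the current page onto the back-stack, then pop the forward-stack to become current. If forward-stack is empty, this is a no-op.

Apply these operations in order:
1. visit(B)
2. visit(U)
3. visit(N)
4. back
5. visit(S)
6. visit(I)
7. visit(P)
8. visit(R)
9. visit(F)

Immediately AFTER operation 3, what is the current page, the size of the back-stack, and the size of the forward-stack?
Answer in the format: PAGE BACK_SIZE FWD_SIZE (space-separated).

After 1 (visit(B)): cur=B back=1 fwd=0
After 2 (visit(U)): cur=U back=2 fwd=0
After 3 (visit(N)): cur=N back=3 fwd=0

N 3 0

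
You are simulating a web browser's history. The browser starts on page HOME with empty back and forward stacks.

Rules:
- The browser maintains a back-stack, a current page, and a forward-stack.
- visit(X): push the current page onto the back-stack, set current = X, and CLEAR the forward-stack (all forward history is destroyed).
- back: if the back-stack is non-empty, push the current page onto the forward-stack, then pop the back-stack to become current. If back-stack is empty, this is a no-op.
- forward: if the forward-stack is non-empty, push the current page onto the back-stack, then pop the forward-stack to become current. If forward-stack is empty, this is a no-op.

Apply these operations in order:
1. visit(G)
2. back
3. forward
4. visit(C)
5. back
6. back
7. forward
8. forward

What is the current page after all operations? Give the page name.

Answer: C

Derivation:
After 1 (visit(G)): cur=G back=1 fwd=0
After 2 (back): cur=HOME back=0 fwd=1
After 3 (forward): cur=G back=1 fwd=0
After 4 (visit(C)): cur=C back=2 fwd=0
After 5 (back): cur=G back=1 fwd=1
After 6 (back): cur=HOME back=0 fwd=2
After 7 (forward): cur=G back=1 fwd=1
After 8 (forward): cur=C back=2 fwd=0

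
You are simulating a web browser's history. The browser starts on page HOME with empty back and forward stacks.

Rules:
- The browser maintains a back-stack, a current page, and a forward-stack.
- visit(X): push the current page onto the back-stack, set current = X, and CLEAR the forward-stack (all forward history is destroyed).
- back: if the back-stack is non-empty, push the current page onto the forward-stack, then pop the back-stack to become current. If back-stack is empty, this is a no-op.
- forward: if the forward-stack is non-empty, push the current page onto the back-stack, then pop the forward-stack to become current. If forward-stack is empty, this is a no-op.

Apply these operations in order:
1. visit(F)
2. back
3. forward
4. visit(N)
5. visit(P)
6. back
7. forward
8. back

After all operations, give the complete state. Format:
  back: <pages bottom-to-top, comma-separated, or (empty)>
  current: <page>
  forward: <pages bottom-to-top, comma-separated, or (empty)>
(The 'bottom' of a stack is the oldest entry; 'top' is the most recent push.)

After 1 (visit(F)): cur=F back=1 fwd=0
After 2 (back): cur=HOME back=0 fwd=1
After 3 (forward): cur=F back=1 fwd=0
After 4 (visit(N)): cur=N back=2 fwd=0
After 5 (visit(P)): cur=P back=3 fwd=0
After 6 (back): cur=N back=2 fwd=1
After 7 (forward): cur=P back=3 fwd=0
After 8 (back): cur=N back=2 fwd=1

Answer: back: HOME,F
current: N
forward: P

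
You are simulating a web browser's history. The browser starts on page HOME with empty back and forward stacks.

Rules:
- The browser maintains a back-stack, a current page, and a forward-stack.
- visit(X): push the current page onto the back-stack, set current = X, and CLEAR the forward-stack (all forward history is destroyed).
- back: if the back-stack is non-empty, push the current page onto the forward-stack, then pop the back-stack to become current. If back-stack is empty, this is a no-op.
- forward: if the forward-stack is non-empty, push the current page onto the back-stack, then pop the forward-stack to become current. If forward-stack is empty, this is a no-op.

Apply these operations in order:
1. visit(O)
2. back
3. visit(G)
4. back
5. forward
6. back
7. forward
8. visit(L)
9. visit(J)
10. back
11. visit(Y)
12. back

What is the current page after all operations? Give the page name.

Answer: L

Derivation:
After 1 (visit(O)): cur=O back=1 fwd=0
After 2 (back): cur=HOME back=0 fwd=1
After 3 (visit(G)): cur=G back=1 fwd=0
After 4 (back): cur=HOME back=0 fwd=1
After 5 (forward): cur=G back=1 fwd=0
After 6 (back): cur=HOME back=0 fwd=1
After 7 (forward): cur=G back=1 fwd=0
After 8 (visit(L)): cur=L back=2 fwd=0
After 9 (visit(J)): cur=J back=3 fwd=0
After 10 (back): cur=L back=2 fwd=1
After 11 (visit(Y)): cur=Y back=3 fwd=0
After 12 (back): cur=L back=2 fwd=1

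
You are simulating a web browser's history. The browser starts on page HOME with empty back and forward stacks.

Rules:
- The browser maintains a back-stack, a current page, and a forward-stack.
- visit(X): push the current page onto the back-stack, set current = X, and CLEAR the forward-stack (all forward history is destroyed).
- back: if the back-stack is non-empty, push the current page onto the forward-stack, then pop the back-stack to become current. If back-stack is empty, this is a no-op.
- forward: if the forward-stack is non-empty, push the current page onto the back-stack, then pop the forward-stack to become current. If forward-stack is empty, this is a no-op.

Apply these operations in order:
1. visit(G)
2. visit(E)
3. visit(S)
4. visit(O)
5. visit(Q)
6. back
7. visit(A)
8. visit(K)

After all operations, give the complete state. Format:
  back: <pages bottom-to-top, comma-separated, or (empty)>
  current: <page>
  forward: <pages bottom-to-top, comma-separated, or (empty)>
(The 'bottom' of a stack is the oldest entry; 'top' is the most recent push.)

After 1 (visit(G)): cur=G back=1 fwd=0
After 2 (visit(E)): cur=E back=2 fwd=0
After 3 (visit(S)): cur=S back=3 fwd=0
After 4 (visit(O)): cur=O back=4 fwd=0
After 5 (visit(Q)): cur=Q back=5 fwd=0
After 6 (back): cur=O back=4 fwd=1
After 7 (visit(A)): cur=A back=5 fwd=0
After 8 (visit(K)): cur=K back=6 fwd=0

Answer: back: HOME,G,E,S,O,A
current: K
forward: (empty)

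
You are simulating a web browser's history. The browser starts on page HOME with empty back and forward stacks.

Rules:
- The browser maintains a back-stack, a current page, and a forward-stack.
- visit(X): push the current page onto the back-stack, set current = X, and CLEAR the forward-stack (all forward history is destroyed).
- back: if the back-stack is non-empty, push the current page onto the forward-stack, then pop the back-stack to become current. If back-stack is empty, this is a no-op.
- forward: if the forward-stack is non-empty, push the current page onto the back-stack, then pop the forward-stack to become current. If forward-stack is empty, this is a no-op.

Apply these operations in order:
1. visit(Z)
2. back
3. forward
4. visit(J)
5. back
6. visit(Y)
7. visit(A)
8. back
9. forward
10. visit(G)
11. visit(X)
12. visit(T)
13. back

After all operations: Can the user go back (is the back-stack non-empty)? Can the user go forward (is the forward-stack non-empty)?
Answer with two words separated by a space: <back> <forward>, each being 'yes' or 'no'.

After 1 (visit(Z)): cur=Z back=1 fwd=0
After 2 (back): cur=HOME back=0 fwd=1
After 3 (forward): cur=Z back=1 fwd=0
After 4 (visit(J)): cur=J back=2 fwd=0
After 5 (back): cur=Z back=1 fwd=1
After 6 (visit(Y)): cur=Y back=2 fwd=0
After 7 (visit(A)): cur=A back=3 fwd=0
After 8 (back): cur=Y back=2 fwd=1
After 9 (forward): cur=A back=3 fwd=0
After 10 (visit(G)): cur=G back=4 fwd=0
After 11 (visit(X)): cur=X back=5 fwd=0
After 12 (visit(T)): cur=T back=6 fwd=0
After 13 (back): cur=X back=5 fwd=1

Answer: yes yes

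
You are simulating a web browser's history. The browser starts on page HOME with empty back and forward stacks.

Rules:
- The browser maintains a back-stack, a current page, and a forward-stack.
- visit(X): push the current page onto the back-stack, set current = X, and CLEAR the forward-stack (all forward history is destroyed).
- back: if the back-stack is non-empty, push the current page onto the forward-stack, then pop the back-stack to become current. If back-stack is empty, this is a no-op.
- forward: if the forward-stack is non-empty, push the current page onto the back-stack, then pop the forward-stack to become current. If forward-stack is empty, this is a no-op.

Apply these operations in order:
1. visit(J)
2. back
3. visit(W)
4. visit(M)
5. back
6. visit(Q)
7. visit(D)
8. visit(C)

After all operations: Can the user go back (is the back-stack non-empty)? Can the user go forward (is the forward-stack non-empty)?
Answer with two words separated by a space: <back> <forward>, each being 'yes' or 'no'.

After 1 (visit(J)): cur=J back=1 fwd=0
After 2 (back): cur=HOME back=0 fwd=1
After 3 (visit(W)): cur=W back=1 fwd=0
After 4 (visit(M)): cur=M back=2 fwd=0
After 5 (back): cur=W back=1 fwd=1
After 6 (visit(Q)): cur=Q back=2 fwd=0
After 7 (visit(D)): cur=D back=3 fwd=0
After 8 (visit(C)): cur=C back=4 fwd=0

Answer: yes no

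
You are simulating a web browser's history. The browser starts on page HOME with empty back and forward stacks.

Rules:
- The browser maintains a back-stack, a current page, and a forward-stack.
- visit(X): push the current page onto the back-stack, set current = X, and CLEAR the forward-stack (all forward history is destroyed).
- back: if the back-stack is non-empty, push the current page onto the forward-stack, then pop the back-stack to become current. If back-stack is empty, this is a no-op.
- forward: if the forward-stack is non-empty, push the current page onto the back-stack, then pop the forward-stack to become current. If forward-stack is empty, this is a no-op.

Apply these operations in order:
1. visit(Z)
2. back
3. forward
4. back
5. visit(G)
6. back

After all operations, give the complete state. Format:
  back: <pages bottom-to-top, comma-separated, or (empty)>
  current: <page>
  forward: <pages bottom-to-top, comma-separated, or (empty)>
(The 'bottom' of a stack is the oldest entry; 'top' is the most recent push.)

After 1 (visit(Z)): cur=Z back=1 fwd=0
After 2 (back): cur=HOME back=0 fwd=1
After 3 (forward): cur=Z back=1 fwd=0
After 4 (back): cur=HOME back=0 fwd=1
After 5 (visit(G)): cur=G back=1 fwd=0
After 6 (back): cur=HOME back=0 fwd=1

Answer: back: (empty)
current: HOME
forward: G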